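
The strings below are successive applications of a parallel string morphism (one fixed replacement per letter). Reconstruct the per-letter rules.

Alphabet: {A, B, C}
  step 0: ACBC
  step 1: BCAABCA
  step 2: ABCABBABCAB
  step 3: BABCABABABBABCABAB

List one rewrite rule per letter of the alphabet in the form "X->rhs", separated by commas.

A->B, B->AB, C->CA

  step 2 ⇒ step 3: ABCABBABCAB ⇒ B·AB·CA·B·AB·AB·B·AB·CA·B·AB
    A ↦ B
    B ↦ AB
    C ↦ CA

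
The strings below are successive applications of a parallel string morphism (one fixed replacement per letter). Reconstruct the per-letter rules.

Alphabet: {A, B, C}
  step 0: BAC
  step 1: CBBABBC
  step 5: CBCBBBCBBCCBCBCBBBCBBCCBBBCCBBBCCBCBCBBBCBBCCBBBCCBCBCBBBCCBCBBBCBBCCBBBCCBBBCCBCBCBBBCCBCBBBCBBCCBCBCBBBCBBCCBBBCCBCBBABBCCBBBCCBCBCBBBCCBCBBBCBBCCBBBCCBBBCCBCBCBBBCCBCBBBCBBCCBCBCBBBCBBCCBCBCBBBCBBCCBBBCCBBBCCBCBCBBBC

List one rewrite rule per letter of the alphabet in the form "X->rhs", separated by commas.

  step 0 ⇒ step 1: BAC ⇒ CB·BA·BBC
    A ↦ BA
    B ↦ CB
    C ↦ BBC

A->BA, B->CB, C->BBC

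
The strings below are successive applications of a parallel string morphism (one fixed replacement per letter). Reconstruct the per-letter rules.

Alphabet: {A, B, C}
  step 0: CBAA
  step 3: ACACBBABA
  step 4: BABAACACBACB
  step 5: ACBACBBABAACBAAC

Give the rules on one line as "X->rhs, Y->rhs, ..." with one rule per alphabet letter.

  step 4 ⇒ step 5: BABAACACBACB ⇒ AC·B·AC·B·B·A·B·A·AC·B·A·AC
    A ↦ B
    B ↦ AC
    C ↦ A

A->B, B->AC, C->A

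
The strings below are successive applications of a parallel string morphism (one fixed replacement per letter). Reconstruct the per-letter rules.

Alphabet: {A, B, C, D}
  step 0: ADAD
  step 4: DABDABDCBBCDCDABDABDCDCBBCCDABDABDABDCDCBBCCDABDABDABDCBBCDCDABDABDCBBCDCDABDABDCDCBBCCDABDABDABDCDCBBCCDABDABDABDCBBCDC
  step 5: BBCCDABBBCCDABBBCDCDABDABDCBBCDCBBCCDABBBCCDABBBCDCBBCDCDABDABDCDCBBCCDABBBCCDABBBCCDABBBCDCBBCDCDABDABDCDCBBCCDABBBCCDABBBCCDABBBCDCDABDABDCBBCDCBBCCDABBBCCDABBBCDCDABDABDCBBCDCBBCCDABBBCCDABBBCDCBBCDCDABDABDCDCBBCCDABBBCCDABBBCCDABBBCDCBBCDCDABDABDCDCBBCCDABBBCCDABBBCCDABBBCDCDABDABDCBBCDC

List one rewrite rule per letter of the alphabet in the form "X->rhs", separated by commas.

  step 4 ⇒ step 5: DABDABDCBBCDCDABDABDCDCBBCCDABDABDABDCDCBBCCDABDABDABDCBBCDCDABDABDCBBCDCDABDABDCDCBBCCDABDABDABDCDCBBCCDABDABDABDCBBCDC ⇒ BBC·C·DAB·BBC·C·DAB·BBC·DC·DAB·DAB·DC·BBC·DC·BBC·C·DAB·BBC·C·DAB·BBC·DC·BBC·DC·DAB·DAB·DC·DC·BBC·C·DAB·BBC·C·DAB·BBC·C·DAB·BBC·DC·BBC·DC·DAB·DAB·DC·DC·BBC·C·DAB·BBC·C·DAB·BBC·C·DAB·BBC·DC·DAB·DAB·DC·BBC·DC·BBC·C·DAB·BBC·C·DAB·BBC·DC·DAB·DAB·DC·BBC·DC·BBC·C·DAB·BBC·C·DAB·BBC·DC·BBC·DC·DAB·DAB·DC·DC·BBC·C·DAB·BBC·C·DAB·BBC·C·DAB·BBC·DC·BBC·DC·DAB·DAB·DC·DC·BBC·C·DAB·BBC·C·DAB·BBC·C·DAB·BBC·DC·DAB·DAB·DC·BBC·DC
    A ↦ C
    B ↦ DAB
    C ↦ DC
    D ↦ BBC

A->C, B->DAB, C->DC, D->BBC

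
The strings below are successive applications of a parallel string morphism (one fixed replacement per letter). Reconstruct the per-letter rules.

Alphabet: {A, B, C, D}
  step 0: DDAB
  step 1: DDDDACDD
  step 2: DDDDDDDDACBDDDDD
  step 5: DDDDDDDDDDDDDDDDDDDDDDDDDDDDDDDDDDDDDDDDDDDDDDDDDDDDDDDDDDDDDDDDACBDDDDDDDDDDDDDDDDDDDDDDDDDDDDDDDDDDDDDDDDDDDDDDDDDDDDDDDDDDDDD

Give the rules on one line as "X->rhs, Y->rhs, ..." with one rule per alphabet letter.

  step 1 ⇒ step 2: DDDDACDD ⇒ DD·DD·DD·DD·AC·BD·DD·DD
    A ↦ AC
    C ↦ BD
    D ↦ DD
  step 0 ⇒ step 1: DDAB ⇒ DD·DD·AC·DD
    B ↦ DD

A->AC, B->DD, C->BD, D->DD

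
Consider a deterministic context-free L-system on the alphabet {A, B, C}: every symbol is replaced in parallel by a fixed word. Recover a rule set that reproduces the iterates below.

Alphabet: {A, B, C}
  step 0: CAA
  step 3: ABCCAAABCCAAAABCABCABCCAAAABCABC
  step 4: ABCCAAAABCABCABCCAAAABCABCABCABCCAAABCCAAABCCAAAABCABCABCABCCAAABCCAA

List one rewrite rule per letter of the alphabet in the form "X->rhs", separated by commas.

A->ABC, B->CA, C->A

  step 3 ⇒ step 4: ABCCAAABCCAAAABCABCABCCAAAABCABC ⇒ ABC·CA·A·A·ABC·ABC·ABC·CA·A·A·ABC·ABC·ABC·ABC·CA·A·ABC·CA·A·ABC·CA·A·A·ABC·ABC·ABC·ABC·CA·A·ABC·CA·A
    A ↦ ABC
    B ↦ CA
    C ↦ A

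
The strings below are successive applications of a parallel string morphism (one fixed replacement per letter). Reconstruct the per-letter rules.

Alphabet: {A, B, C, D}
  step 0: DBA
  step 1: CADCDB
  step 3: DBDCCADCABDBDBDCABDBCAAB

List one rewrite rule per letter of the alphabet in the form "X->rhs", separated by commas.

  step 0 ⇒ step 1: DBA ⇒ CA·DC·DB
    A ↦ DB
    B ↦ DC
    D ↦ CA
    C ↦ AB  (constrained at step 1)

A->DB, B->DC, C->AB, D->CA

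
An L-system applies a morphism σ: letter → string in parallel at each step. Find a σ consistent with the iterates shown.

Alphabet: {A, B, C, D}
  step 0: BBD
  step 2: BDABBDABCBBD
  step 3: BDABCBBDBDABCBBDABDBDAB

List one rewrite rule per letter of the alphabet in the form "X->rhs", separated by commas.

A->CB, B->BD, C->A, D->AB

  step 2 ⇒ step 3: BDABBDABCBBD ⇒ BD·AB·CB·BD·BD·AB·CB·BD·A·BD·BD·AB
    A ↦ CB
    B ↦ BD
    C ↦ A
    D ↦ AB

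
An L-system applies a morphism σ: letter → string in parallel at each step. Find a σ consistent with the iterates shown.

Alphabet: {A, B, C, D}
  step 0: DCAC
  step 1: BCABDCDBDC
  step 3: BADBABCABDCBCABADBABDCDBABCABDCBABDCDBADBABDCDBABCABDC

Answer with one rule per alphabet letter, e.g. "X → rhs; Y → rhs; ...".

A->D, B->BA, C->BDC, D->BCA

  step 0 ⇒ step 1: DCAC ⇒ BCA·BDC·D·BDC
    A ↦ D
    C ↦ BDC
    D ↦ BCA
    B ↦ BA  (constrained at step 1)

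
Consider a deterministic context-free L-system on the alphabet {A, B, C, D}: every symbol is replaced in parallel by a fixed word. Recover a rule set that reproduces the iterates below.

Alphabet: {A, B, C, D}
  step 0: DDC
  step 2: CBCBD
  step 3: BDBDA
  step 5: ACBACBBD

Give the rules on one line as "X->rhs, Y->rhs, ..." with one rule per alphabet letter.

  step 2 ⇒ step 3: CBCBD ⇒ B·D·B·D·A
    B ↦ D
    C ↦ B
    D ↦ A
    A ↦ CB  (constrained at step 3)

A->CB, B->D, C->B, D->A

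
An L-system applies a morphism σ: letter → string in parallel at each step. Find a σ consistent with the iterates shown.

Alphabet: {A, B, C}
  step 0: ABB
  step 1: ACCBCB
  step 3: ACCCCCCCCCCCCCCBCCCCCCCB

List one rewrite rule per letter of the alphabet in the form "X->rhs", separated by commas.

  step 0 ⇒ step 1: ABB ⇒ AC·CB·CB
    A ↦ AC
    B ↦ CB
    C ↦ CC  (constrained at step 1)

A->AC, B->CB, C->CC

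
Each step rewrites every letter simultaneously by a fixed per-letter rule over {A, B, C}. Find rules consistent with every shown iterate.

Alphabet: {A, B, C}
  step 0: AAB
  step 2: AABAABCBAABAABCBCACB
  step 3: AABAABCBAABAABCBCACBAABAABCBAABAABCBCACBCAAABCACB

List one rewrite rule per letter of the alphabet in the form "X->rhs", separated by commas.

A->AAB, B->CB, C->CA

  step 2 ⇒ step 3: AABAABCBAABAABCBCACB ⇒ AAB·AAB·CB·AAB·AAB·CB·CA·CB·AAB·AAB·CB·AAB·AAB·CB·CA·CB·CA·AAB·CA·CB
    A ↦ AAB
    B ↦ CB
    C ↦ CA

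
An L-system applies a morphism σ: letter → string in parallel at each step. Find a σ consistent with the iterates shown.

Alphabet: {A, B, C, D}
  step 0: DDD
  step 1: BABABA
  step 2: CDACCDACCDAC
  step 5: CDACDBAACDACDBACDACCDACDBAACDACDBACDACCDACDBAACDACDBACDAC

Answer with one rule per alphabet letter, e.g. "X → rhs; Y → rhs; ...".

A->AC, B->CD, C->D, D->BA

  step 1 ⇒ step 2: BABABA ⇒ CD·AC·CD·AC·CD·AC
    A ↦ AC
    B ↦ CD
    C ↦ D  (constrained at step 2)
  step 0 ⇒ step 1: DDD ⇒ BA·BA·BA
    D ↦ BA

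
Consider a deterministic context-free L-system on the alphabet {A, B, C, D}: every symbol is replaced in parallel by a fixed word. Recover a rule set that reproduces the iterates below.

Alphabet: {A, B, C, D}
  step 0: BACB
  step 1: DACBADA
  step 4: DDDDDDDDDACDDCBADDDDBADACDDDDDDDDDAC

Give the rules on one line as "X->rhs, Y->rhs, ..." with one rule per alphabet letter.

  step 0 ⇒ step 1: BACB ⇒ DA·C·BA·DA
    A ↦ C
    B ↦ DA
    C ↦ BA
    D ↦ DD  (constrained at step 1)

A->C, B->DA, C->BA, D->DD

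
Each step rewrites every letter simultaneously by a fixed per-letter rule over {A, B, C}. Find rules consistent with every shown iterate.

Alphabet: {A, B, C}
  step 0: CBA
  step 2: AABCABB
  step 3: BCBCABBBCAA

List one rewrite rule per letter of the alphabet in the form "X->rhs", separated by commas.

  step 2 ⇒ step 3: AABCABB ⇒ BC·BC·A·BB·BC·A·A
    A ↦ BC
    B ↦ A
    C ↦ BB

A->BC, B->A, C->BB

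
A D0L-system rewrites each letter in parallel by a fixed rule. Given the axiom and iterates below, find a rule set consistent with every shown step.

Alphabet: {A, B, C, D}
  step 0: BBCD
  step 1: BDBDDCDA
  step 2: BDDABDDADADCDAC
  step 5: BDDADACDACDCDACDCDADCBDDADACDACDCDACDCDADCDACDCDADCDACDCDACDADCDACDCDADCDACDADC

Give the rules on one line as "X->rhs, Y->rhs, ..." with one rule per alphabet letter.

  step 1 ⇒ step 2: BDBDDCDA ⇒ BD·DA·BD·DA·DA·DC·DA·C
    A ↦ C
    B ↦ BD
    C ↦ DC
    D ↦ DA

A->C, B->BD, C->DC, D->DA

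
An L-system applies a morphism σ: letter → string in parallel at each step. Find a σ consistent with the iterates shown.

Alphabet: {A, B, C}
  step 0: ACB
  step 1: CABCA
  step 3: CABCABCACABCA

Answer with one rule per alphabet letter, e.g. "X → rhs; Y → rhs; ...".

A->CA, B->CA, C->B

  step 0 ⇒ step 1: ACB ⇒ CA·B·CA
    A ↦ CA
    B ↦ CA
    C ↦ B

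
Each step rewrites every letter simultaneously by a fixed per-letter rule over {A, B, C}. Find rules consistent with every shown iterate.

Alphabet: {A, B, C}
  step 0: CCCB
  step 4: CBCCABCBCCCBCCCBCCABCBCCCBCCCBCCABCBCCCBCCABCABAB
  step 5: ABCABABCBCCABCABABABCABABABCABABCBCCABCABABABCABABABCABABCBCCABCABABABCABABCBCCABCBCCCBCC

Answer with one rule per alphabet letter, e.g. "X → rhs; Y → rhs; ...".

A->CBC, B->C, C->AB

  step 4 ⇒ step 5: CBCCABCBCCCBCCCBCCABCBCCCBCCCBCCABCBCCCBCCABCABAB ⇒ AB·C·AB·AB·CBC·C·AB·C·AB·AB·AB·C·AB·AB·AB·C·AB·AB·CBC·C·AB·C·AB·AB·AB·C·AB·AB·AB·C·AB·AB·CBC·C·AB·C·AB·AB·AB·C·AB·AB·CBC·C·AB·CBC·C·CBC·C
    A ↦ CBC
    B ↦ C
    C ↦ AB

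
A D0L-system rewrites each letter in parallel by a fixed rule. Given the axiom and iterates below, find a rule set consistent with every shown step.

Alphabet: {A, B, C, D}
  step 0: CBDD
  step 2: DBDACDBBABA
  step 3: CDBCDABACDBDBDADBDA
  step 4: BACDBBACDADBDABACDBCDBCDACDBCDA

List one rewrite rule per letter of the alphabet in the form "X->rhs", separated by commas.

  step 3 ⇒ step 4: CDBCDABACDBDBDADBDA ⇒ BA·C·DB·BA·C·DA·DB·DA·BA·C·DB·C·DB·C·DA·C·DB·C·DA
    A ↦ DA
    B ↦ DB
    C ↦ BA
    D ↦ C

A->DA, B->DB, C->BA, D->C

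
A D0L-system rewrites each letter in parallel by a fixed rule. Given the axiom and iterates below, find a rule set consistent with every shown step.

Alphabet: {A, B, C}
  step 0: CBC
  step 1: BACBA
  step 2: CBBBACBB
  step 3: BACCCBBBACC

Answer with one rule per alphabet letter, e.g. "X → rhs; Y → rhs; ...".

A->BB, B->C, C->BA

  step 2 ⇒ step 3: CBBBACBB ⇒ BA·C·C·C·BB·BA·C·C
    A ↦ BB
    B ↦ C
    C ↦ BA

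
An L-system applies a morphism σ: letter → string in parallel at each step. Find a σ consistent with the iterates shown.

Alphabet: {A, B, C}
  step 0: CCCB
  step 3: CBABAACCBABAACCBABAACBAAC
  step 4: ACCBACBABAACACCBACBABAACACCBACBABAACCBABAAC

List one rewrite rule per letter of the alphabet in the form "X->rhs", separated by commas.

  step 3 ⇒ step 4: CBABAACCBABAACCBABAACBAAC ⇒ AC·C·BA·C·BA·BA·AC·AC·C·BA·C·BA·BA·AC·AC·C·BA·C·BA·BA·AC·C·BA·BA·AC
    A ↦ BA
    B ↦ C
    C ↦ AC

A->BA, B->C, C->AC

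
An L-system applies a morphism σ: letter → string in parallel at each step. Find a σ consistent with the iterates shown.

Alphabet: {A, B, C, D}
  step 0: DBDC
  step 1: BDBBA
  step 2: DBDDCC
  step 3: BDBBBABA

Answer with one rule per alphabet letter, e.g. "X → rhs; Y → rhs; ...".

  step 2 ⇒ step 3: DBDDCC ⇒ B·D·B·B·BA·BA
    B ↦ D
    C ↦ BA
    D ↦ B
  step 1 ⇒ step 2: BDBBA ⇒ D·B·D·D·CC
    A ↦ CC

A->CC, B->D, C->BA, D->B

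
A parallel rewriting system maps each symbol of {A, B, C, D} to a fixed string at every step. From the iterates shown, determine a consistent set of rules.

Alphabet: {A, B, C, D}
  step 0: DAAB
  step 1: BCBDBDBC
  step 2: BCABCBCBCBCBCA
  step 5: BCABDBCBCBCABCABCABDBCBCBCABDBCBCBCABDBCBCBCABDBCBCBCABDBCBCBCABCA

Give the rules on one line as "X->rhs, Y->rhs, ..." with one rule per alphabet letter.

A->BD, B->BC, C->A, D->BC

  step 1 ⇒ step 2: BCBDBDBC ⇒ BC·A·BC·BC·BC·BC·BC·A
    B ↦ BC
    C ↦ A
    D ↦ BC
  step 0 ⇒ step 1: DAAB ⇒ BC·BD·BD·BC
    A ↦ BD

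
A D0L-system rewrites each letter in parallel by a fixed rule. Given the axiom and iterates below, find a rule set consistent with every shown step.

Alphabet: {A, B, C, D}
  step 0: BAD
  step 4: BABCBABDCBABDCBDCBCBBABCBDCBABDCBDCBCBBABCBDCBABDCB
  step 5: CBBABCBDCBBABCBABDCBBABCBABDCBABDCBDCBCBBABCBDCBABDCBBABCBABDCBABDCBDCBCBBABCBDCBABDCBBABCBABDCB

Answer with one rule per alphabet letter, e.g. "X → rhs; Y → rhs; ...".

A->BAB, B->CB, C->D, D->AB

  step 4 ⇒ step 5: BABCBABDCBABDCBDCBCBBABCBDCBABDCBDCBCBBABCBDCBABDCB ⇒ CB·BAB·CB·D·CB·BAB·CB·AB·D·CB·BAB·CB·AB·D·CB·AB·D·CB·D·CB·CB·BAB·CB·D·CB·AB·D·CB·BAB·CB·AB·D·CB·AB·D·CB·D·CB·CB·BAB·CB·D·CB·AB·D·CB·BAB·CB·AB·D·CB
    A ↦ BAB
    B ↦ CB
    C ↦ D
    D ↦ AB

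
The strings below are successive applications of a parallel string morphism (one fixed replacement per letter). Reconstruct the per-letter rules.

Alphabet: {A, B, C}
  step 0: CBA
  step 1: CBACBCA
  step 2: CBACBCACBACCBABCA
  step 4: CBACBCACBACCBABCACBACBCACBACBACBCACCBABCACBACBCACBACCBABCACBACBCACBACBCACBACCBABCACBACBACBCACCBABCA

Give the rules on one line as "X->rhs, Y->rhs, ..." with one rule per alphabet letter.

A->BCA, B->C, C->CBA

  step 1 ⇒ step 2: CBACBCA ⇒ CBA·C·BCA·CBA·C·CBA·BCA
    A ↦ BCA
    B ↦ C
    C ↦ CBA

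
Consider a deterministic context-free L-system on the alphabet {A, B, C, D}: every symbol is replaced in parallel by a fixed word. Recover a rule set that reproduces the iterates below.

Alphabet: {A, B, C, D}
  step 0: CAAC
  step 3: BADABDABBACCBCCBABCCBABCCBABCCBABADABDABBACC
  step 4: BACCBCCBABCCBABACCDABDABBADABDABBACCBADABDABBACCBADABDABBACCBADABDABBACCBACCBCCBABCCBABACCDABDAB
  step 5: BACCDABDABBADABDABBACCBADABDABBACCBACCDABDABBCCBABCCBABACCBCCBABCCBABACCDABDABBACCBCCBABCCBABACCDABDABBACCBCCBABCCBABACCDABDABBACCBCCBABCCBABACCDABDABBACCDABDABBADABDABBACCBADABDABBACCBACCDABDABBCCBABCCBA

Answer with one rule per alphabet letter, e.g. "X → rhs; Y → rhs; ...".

  step 4 ⇒ step 5: BACCBCCBABCCBABACCDABDABBADABDABBACCBADABDABBACCBADABDABBACCBADABDABBACCBACCBCCBABCCBABACCDABDAB ⇒ BA·CC·DAB·DAB·BA·DAB·DAB·BA·CC·BA·DAB·DAB·BA·CC·BA·CC·DAB·DAB·B·CC·BA·B·CC·BA·BA·CC·B·CC·BA·B·CC·BA·BA·CC·DAB·DAB·BA·CC·B·CC·BA·B·CC·BA·BA·CC·DAB·DAB·BA·CC·B·CC·BA·B·CC·BA·BA·CC·DAB·DAB·BA·CC·B·CC·BA·B·CC·BA·BA·CC·DAB·DAB·BA·CC·DAB·DAB·BA·DAB·DAB·BA·CC·BA·DAB·DAB·BA·CC·BA·CC·DAB·DAB·B·CC·BA·B·CC·BA
    A ↦ CC
    B ↦ BA
    C ↦ DAB
    D ↦ B

A->CC, B->BA, C->DAB, D->B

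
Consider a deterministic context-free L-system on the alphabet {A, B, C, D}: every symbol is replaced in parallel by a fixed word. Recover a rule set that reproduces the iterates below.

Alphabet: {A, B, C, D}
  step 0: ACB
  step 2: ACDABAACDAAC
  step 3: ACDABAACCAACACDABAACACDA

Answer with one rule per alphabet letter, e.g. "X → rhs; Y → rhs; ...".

A->AC, B->CA, C->DA, D->BA

  step 2 ⇒ step 3: ACDABAACDAAC ⇒ AC·DA·BA·AC·CA·AC·AC·DA·BA·AC·AC·DA
    A ↦ AC
    B ↦ CA
    C ↦ DA
    D ↦ BA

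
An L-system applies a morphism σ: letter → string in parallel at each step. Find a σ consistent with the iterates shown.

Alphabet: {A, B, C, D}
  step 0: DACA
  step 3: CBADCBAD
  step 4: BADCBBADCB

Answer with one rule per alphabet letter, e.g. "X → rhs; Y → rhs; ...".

  step 3 ⇒ step 4: CBADCBAD ⇒ B·AD·C·B·B·AD·C·B
    A ↦ C
    B ↦ AD
    C ↦ B
    D ↦ B

A->C, B->AD, C->B, D->B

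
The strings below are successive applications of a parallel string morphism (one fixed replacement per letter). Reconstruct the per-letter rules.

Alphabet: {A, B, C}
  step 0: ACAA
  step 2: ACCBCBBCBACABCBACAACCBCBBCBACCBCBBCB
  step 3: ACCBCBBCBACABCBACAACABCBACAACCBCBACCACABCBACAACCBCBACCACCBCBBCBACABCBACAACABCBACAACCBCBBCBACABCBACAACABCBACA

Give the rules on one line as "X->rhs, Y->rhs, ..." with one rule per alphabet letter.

  step 2 ⇒ step 3: ACCBCBBCBACABCBACAACCBCBBCBACCBCBBCB ⇒ ACC·BCB·BCB·ACA·BCB·ACA·ACA·BCB·ACA·ACC·BCB·ACC·ACA·BCB·ACA·ACC·BCB·ACC·ACC·BCB·BCB·ACA·BCB·ACA·ACA·BCB·ACA·ACC·BCB·BCB·ACA·BCB·ACA·ACA·BCB·ACA
    A ↦ ACC
    B ↦ ACA
    C ↦ BCB

A->ACC, B->ACA, C->BCB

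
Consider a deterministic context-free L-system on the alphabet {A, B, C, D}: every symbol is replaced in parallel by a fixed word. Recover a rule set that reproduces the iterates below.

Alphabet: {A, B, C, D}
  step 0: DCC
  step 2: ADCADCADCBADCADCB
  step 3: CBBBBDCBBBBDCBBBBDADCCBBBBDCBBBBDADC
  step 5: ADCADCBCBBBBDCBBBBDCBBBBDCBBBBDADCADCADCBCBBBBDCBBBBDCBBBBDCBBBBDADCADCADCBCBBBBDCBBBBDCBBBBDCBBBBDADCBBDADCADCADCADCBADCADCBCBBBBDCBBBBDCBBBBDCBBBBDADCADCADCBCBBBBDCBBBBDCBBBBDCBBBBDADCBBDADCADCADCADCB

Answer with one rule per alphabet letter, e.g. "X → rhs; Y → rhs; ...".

  step 2 ⇒ step 3: ADCADCADCBADCADCB ⇒ CB·B·BBD·CB·B·BBD·CB·B·BBD·ADC·CB·B·BBD·CB·B·BBD·ADC
    A ↦ CB
    B ↦ ADC
    C ↦ BBD
    D ↦ B

A->CB, B->ADC, C->BBD, D->B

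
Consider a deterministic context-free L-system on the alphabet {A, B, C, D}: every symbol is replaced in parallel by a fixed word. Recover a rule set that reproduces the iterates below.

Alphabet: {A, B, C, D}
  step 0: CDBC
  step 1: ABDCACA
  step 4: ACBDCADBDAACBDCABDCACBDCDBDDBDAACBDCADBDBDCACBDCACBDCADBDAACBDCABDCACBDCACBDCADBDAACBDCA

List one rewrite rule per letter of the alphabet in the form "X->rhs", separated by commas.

  step 0 ⇒ step 1: CDBC ⇒ A·BDC·AC·A
    B ↦ AC
    C ↦ A
    D ↦ BDC
    A ↦ DBD  (constrained at step 1)

A->DBD, B->AC, C->A, D->BDC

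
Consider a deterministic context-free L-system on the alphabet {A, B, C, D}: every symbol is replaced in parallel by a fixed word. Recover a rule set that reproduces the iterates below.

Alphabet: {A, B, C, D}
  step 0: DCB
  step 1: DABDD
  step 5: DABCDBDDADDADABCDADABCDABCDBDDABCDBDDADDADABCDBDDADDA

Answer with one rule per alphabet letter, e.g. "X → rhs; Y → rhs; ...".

A->BC, B->D, C->BD, D->DA

  step 0 ⇒ step 1: DCB ⇒ DA·BD·D
    B ↦ D
    C ↦ BD
    D ↦ DA
    A ↦ BC  (constrained at step 1)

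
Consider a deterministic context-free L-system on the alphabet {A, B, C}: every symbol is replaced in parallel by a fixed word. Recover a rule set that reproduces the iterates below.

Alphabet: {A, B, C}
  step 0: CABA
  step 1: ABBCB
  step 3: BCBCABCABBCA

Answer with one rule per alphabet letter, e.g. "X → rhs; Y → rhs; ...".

  step 0 ⇒ step 1: CABA ⇒ A·B·BC·B
    A ↦ B
    B ↦ BC
    C ↦ A

A->B, B->BC, C->A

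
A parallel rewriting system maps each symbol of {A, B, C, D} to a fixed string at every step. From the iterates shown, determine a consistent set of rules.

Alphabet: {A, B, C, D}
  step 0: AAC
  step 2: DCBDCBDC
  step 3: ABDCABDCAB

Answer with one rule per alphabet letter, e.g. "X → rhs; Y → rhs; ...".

  step 2 ⇒ step 3: DCBDCBDC ⇒ A·B·DC·A·B·DC·A·B
    B ↦ DC
    C ↦ B
    D ↦ A
    A ↦ BC  (constrained at step 0)

A->BC, B->DC, C->B, D->A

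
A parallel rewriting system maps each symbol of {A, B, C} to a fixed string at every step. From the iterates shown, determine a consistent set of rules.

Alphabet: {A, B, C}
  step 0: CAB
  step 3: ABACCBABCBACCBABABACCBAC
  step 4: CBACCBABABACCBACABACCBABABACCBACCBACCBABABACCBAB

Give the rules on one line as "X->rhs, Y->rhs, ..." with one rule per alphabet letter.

A->CB, B->AC, C->AB

  step 3 ⇒ step 4: ABACCBABCBACCBABABACCBAC ⇒ CB·AC·CB·AB·AB·AC·CB·AC·AB·AC·CB·AB·AB·AC·CB·AC·CB·AC·CB·AB·AB·AC·CB·AB
    A ↦ CB
    B ↦ AC
    C ↦ AB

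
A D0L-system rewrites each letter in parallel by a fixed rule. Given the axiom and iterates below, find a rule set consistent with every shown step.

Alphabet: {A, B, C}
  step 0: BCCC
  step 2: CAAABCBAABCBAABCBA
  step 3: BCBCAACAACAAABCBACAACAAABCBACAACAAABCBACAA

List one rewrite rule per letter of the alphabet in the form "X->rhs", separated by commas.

  step 2 ⇒ step 3: CAAABCBAABCBAABCBA ⇒ BCB·CAA·CAA·CAA·A·BCB·A·CAA·CAA·A·BCB·A·CAA·CAA·A·BCB·A·CAA
    A ↦ CAA
    B ↦ A
    C ↦ BCB

A->CAA, B->A, C->BCB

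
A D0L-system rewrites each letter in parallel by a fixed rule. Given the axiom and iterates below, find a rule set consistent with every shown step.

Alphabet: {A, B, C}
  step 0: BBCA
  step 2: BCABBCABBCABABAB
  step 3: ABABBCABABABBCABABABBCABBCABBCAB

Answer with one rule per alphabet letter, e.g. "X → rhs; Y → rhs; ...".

A->BC, B->AB, C->AB

  step 2 ⇒ step 3: BCABBCABBCABABAB ⇒ AB·AB·BC·AB·AB·AB·BC·AB·AB·AB·BC·AB·BC·AB·BC·AB
    A ↦ BC
    B ↦ AB
    C ↦ AB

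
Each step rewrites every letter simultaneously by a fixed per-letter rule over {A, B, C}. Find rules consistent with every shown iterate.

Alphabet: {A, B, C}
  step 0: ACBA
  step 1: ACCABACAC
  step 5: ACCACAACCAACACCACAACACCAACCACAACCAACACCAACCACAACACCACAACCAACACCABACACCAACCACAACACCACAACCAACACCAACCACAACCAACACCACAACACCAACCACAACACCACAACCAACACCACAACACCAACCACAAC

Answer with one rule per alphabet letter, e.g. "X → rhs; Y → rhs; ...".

A->AC, B->BAC, C->CA

  step 0 ⇒ step 1: ACBA ⇒ AC·CA·BAC·AC
    A ↦ AC
    B ↦ BAC
    C ↦ CA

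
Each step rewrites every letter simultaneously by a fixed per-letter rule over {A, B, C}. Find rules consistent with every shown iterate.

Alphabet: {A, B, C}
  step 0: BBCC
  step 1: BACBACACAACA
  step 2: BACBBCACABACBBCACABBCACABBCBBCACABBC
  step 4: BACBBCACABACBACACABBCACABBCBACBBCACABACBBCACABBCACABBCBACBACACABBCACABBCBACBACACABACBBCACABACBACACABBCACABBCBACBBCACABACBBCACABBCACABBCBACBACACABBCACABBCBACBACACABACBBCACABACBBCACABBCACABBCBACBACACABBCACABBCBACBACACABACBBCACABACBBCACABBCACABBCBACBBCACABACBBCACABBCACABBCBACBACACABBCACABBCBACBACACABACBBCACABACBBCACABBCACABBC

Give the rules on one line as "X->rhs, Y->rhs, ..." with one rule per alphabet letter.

A->BBC, B->BAC, C->ACA

  step 1 ⇒ step 2: BACBACACAACA ⇒ BAC·BBC·ACA·BAC·BBC·ACA·BBC·ACA·BBC·BBC·ACA·BBC
    A ↦ BBC
    B ↦ BAC
    C ↦ ACA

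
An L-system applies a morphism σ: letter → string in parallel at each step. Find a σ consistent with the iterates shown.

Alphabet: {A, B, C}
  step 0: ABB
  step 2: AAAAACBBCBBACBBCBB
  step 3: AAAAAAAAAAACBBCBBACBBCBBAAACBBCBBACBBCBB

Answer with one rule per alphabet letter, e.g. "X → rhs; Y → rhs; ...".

A->AA, B->CBB, C->A

  step 2 ⇒ step 3: AAAAACBBCBBACBBCBB ⇒ AA·AA·AA·AA·AA·A·CBB·CBB·A·CBB·CBB·AA·A·CBB·CBB·A·CBB·CBB
    A ↦ AA
    B ↦ CBB
    C ↦ A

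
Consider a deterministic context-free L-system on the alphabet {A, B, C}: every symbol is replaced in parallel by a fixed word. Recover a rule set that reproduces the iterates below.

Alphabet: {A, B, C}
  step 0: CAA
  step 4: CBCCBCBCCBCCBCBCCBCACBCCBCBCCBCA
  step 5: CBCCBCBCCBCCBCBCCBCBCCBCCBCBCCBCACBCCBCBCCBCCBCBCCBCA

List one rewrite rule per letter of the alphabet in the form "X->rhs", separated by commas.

  step 4 ⇒ step 5: CBCCBCBCCBCCBCBCCBCACBCCBCBCCBCA ⇒ CB·C·CB·CB·C·CB·C·CB·CB·C·CB·CB·C·CB·C·CB·CB·C·CB·CA·CB·C·CB·CB·C·CB·C·CB·CB·C·CB·CA
    A ↦ CA
    B ↦ C
    C ↦ CB

A->CA, B->C, C->CB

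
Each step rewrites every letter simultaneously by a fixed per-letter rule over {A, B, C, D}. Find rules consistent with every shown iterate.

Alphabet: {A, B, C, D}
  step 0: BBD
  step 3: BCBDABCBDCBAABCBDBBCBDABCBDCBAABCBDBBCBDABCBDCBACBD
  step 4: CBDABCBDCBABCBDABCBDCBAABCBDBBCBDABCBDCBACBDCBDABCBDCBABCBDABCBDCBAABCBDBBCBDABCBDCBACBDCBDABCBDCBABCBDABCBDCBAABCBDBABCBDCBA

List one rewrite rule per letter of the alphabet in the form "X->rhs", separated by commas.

  step 3 ⇒ step 4: BCBDABCBDCBAABCBDBBCBDABCBDCBAABCBDBBCBDABCBDCBACBD ⇒ CBD·AB·CBD·CBA·B·CBD·AB·CBD·CBA·AB·CBD·B·B·CBD·AB·CBD·CBA·CBD·CBD·AB·CBD·CBA·B·CBD·AB·CBD·CBA·AB·CBD·B·B·CBD·AB·CBD·CBA·CBD·CBD·AB·CBD·CBA·B·CBD·AB·CBD·CBA·AB·CBD·B·AB·CBD·CBA
    A ↦ B
    B ↦ CBD
    C ↦ AB
    D ↦ CBA

A->B, B->CBD, C->AB, D->CBA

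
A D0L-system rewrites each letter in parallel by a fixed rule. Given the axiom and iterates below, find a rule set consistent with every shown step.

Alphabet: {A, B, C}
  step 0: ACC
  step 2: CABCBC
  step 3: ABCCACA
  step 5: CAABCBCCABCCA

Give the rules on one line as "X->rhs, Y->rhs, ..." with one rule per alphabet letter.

  step 2 ⇒ step 3: CABCBC ⇒ A·BC·C·A·C·A
    A ↦ BC
    B ↦ C
    C ↦ A

A->BC, B->C, C->A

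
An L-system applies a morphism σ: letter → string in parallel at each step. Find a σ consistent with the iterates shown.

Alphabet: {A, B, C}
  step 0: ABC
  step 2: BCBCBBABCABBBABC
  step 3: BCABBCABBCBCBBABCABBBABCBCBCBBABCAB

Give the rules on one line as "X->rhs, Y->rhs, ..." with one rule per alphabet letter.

A->BBA, B->BC, C->AB

  step 2 ⇒ step 3: BCBCBBABCABBBABC ⇒ BC·AB·BC·AB·BC·BC·BBA·BC·AB·BBA·BC·BC·BC·BBA·BC·AB
    A ↦ BBA
    B ↦ BC
    C ↦ AB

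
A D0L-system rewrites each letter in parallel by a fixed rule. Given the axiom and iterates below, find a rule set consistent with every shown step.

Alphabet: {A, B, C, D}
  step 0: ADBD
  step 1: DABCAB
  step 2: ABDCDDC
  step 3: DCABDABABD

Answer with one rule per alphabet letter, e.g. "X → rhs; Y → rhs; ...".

A->D, B->C, C->D, D->AB

  step 2 ⇒ step 3: ABDCDDC ⇒ D·C·AB·D·AB·AB·D
    A ↦ D
    B ↦ C
    C ↦ D
    D ↦ AB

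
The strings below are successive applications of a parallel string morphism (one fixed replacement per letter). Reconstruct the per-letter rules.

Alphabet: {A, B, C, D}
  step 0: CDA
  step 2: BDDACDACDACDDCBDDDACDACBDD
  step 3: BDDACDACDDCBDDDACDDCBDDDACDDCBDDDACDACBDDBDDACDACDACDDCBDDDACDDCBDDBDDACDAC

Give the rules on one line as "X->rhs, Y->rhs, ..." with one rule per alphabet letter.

A->DDC, B->BD, C->BDD, D->DAC

  step 2 ⇒ step 3: BDDACDACDACDDCBDDDACDACBDD ⇒ BD·DAC·DAC·DDC·BDD·DAC·DDC·BDD·DAC·DDC·BDD·DAC·DAC·BDD·BD·DAC·DAC·DAC·DDC·BDD·DAC·DDC·BDD·BD·DAC·DAC
    A ↦ DDC
    B ↦ BD
    C ↦ BDD
    D ↦ DAC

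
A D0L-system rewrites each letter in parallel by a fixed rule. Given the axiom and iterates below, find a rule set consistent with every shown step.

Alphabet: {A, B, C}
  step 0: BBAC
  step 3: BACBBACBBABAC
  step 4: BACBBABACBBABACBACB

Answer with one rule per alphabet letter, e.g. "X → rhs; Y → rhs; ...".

  step 3 ⇒ step 4: BACBBACBBABAC ⇒ BA·C·B·BA·BA·C·B·BA·BA·C·BA·C·B
    A ↦ C
    B ↦ BA
    C ↦ B

A->C, B->BA, C->B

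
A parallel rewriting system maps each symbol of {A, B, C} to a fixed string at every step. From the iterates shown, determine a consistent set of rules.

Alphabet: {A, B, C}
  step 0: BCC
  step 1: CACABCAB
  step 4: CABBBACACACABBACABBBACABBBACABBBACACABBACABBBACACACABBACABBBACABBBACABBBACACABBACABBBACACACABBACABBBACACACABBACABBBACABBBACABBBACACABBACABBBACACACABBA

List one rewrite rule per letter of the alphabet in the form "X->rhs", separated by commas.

A->BBA, B->CA, C->CAB

  step 0 ⇒ step 1: BCC ⇒ CA·CAB·CAB
    B ↦ CA
    C ↦ CAB
    A ↦ BBA  (constrained at step 1)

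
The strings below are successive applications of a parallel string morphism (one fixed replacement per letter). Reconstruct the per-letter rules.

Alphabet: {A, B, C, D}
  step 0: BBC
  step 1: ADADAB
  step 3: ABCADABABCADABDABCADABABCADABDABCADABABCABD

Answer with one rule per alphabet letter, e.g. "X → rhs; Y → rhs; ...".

A->ABC, B->AD, C->AB, D->ABD

  step 0 ⇒ step 1: BBC ⇒ AD·AD·AB
    B ↦ AD
    C ↦ AB
    A ↦ ABC  (constrained at step 1)
    D ↦ ABD  (constrained at step 1)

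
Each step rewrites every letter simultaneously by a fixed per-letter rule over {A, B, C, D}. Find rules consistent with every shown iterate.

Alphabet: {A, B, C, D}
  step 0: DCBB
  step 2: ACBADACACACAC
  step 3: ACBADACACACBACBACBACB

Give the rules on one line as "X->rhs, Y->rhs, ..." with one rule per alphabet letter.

A->AC, B->AD, C->B, D->AC

  step 2 ⇒ step 3: ACBADACACACAC ⇒ AC·B·AD·AC·AC·AC·B·AC·B·AC·B·AC·B
    A ↦ AC
    B ↦ AD
    C ↦ B
    D ↦ AC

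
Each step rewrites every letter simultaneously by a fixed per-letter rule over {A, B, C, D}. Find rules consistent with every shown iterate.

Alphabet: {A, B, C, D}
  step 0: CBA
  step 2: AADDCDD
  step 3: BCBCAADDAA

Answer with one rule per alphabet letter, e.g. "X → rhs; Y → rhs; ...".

  step 2 ⇒ step 3: AADDCDD ⇒ BC·BC·A·A·DD·A·A
    A ↦ BC
    C ↦ DD
    D ↦ A
    B ↦ C  (constrained at step 0)

A->BC, B->C, C->DD, D->A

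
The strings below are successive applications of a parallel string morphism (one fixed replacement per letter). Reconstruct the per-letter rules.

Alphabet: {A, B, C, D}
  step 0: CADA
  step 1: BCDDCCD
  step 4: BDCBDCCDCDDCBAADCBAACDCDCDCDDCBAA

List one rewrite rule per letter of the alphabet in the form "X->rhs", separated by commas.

A->CD, B->AA, C->B, D->DC

  step 0 ⇒ step 1: CADA ⇒ B·CD·DC·CD
    A ↦ CD
    C ↦ B
    D ↦ DC
    B ↦ AA  (constrained at step 1)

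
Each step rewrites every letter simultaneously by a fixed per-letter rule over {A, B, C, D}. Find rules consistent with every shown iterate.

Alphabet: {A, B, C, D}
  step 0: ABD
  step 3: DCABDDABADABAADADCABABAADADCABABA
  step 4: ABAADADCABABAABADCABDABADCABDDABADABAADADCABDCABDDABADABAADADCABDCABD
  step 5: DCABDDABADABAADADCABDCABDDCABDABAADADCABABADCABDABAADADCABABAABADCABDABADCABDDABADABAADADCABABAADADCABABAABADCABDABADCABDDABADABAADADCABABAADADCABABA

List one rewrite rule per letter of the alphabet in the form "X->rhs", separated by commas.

A->D, B->CAB, C->ADA, D->ABA

  step 4 ⇒ step 5: ABAADADCABABAABADCABDABADCABDDABADABAADADCABDCABDDABADABAADADCABDCABD ⇒ D·CAB·D·D·ABA·D·ABA·ADA·D·CAB·D·CAB·D·D·CAB·D·ABA·ADA·D·CAB·ABA·D·CAB·D·ABA·ADA·D·CAB·ABA·ABA·D·CAB·D·ABA·D·CAB·D·D·ABA·D·ABA·ADA·D·CAB·ABA·ADA·D·CAB·ABA·ABA·D·CAB·D·ABA·D·CAB·D·D·ABA·D·ABA·ADA·D·CAB·ABA·ADA·D·CAB·ABA
    A ↦ D
    B ↦ CAB
    C ↦ ADA
    D ↦ ABA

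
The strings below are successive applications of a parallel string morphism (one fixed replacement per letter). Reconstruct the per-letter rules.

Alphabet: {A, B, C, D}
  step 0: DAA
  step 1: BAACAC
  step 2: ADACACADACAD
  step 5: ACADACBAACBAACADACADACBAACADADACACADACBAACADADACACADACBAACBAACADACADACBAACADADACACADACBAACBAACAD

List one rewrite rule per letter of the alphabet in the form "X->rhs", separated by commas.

A->AC, B->AD, C->AD, D->BA

  step 1 ⇒ step 2: BAACAC ⇒ AD·AC·AC·AD·AC·AD
    A ↦ AC
    B ↦ AD
    C ↦ AD
  step 0 ⇒ step 1: DAA ⇒ BA·AC·AC
    D ↦ BA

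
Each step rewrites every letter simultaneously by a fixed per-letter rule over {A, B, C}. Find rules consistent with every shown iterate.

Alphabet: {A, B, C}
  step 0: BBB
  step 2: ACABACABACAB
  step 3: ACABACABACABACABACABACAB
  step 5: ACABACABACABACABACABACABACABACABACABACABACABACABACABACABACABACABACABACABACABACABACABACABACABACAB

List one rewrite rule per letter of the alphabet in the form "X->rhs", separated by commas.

  step 2 ⇒ step 3: ACABACABACAB ⇒ AC·AB·AC·AB·AC·AB·AC·AB·AC·AB·AC·AB
    A ↦ AC
    B ↦ AB
    C ↦ AB

A->AC, B->AB, C->AB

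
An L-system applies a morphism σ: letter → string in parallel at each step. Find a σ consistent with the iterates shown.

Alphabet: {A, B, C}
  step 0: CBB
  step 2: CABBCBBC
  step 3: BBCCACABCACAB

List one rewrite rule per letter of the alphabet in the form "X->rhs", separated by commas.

  step 2 ⇒ step 3: CABBCBBC ⇒ B·BC·CA·CA·B·CA·CA·B
    A ↦ BC
    B ↦ CA
    C ↦ B

A->BC, B->CA, C->B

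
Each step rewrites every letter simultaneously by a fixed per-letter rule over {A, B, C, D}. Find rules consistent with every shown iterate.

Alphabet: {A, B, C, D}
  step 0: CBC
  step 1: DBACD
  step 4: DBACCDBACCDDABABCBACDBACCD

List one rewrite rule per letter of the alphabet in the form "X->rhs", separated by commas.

A->C, B->BAC, C->D, D->AB

  step 0 ⇒ step 1: CBC ⇒ D·BAC·D
    B ↦ BAC
    C ↦ D
    A ↦ C  (constrained at step 1)
    D ↦ AB  (constrained at step 1)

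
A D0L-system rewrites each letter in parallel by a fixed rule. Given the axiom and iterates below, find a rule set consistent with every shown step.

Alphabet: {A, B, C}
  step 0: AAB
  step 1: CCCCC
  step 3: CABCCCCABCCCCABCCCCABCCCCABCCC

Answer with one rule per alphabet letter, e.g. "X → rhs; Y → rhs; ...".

  step 0 ⇒ step 1: AAB ⇒ CC·CC·C
    A ↦ CC
    B ↦ C
    C ↦ CAB  (constrained at step 1)

A->CC, B->C, C->CAB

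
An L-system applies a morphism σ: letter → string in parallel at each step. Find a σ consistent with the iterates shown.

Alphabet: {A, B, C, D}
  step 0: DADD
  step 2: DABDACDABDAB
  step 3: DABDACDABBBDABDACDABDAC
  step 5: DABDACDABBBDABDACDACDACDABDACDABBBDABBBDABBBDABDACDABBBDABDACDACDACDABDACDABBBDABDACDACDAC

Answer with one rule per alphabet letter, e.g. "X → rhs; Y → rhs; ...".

A->B, B->DAC, C->BB, D->DA

  step 2 ⇒ step 3: DABDACDABDAB ⇒ DA·B·DAC·DA·B·BB·DA·B·DAC·DA·B·DAC
    A ↦ B
    B ↦ DAC
    C ↦ BB
    D ↦ DA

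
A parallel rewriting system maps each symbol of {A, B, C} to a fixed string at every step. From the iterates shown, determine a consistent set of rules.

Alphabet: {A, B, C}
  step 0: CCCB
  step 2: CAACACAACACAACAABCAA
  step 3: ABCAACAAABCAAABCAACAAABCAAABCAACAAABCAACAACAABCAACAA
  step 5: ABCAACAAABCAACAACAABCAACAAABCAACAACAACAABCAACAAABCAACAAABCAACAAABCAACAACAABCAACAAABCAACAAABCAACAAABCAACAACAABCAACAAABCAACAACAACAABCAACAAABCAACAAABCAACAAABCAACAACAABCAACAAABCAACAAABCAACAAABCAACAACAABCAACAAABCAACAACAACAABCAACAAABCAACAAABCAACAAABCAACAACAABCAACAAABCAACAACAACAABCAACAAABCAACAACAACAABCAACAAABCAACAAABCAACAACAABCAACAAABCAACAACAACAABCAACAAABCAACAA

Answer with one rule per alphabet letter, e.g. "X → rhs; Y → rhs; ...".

  step 2 ⇒ step 3: CAACACAACACAACAABCAA ⇒ AB·CAA·CAA·AB·CAA·AB·CAA·CAA·AB·CAA·AB·CAA·CAA·AB·CAA·CAA·CA·AB·CAA·CAA
    A ↦ CAA
    B ↦ CA
    C ↦ AB

A->CAA, B->CA, C->AB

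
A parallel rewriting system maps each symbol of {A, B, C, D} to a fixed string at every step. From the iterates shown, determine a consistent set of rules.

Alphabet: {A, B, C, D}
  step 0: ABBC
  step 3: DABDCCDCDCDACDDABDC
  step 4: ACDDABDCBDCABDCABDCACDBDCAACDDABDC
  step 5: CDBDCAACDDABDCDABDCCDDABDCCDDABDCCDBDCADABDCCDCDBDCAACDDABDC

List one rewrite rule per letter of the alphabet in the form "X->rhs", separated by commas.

A->CD, B->D, C->BDC, D->A

  step 4 ⇒ step 5: ACDDABDCBDCABDCABDCACDBDCAACDDABDC ⇒ CD·BDC·A·A·CD·D·A·BDC·D·A·BDC·CD·D·A·BDC·CD·D·A·BDC·CD·BDC·A·D·A·BDC·CD·CD·BDC·A·A·CD·D·A·BDC
    A ↦ CD
    B ↦ D
    C ↦ BDC
    D ↦ A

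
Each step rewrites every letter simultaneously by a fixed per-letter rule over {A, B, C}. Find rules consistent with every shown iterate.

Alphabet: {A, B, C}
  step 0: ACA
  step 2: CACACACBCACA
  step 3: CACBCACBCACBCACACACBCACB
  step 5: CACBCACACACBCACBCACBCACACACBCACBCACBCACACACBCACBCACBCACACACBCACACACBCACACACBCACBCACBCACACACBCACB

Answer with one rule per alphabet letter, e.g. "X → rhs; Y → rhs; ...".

A->CB, B->CA, C->CA

  step 2 ⇒ step 3: CACACACBCACA ⇒ CA·CB·CA·CB·CA·CB·CA·CA·CA·CB·CA·CB
    A ↦ CB
    B ↦ CA
    C ↦ CA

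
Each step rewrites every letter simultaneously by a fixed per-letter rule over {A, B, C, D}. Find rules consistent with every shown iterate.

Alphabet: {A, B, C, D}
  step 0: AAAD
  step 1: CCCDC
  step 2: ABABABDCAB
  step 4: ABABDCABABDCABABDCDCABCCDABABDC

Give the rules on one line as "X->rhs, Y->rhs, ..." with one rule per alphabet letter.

  step 1 ⇒ step 2: CCCDC ⇒ AB·AB·AB·DC·AB
    C ↦ AB
    D ↦ DC
  step 0 ⇒ step 1: AAAD ⇒ C·C·C·DC
    A ↦ C
    B ↦ CD  (constrained at step 2)

A->C, B->CD, C->AB, D->DC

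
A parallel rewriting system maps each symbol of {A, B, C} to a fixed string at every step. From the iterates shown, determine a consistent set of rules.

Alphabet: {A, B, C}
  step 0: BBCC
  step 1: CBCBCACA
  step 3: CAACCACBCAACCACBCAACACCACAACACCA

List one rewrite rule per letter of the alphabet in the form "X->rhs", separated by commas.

  step 0 ⇒ step 1: BBCC ⇒ CB·CB·CA·CA
    B ↦ CB
    C ↦ CA
    A ↦ AC  (constrained at step 1)

A->AC, B->CB, C->CA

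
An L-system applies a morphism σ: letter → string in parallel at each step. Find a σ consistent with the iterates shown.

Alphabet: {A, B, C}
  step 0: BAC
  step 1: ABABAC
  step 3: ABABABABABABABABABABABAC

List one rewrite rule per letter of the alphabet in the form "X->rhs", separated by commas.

A->AB, B->AB, C->AC

  step 0 ⇒ step 1: BAC ⇒ AB·AB·AC
    A ↦ AB
    B ↦ AB
    C ↦ AC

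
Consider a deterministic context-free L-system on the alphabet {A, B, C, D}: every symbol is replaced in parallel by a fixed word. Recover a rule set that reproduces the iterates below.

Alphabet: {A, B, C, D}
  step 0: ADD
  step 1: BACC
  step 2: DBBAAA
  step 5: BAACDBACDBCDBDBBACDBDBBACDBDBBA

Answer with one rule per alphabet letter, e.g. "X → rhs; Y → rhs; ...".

  step 1 ⇒ step 2: BACC ⇒ DB·BA·A·A
    A ↦ BA
    B ↦ DB
    C ↦ A
  step 0 ⇒ step 1: ADD ⇒ BA·C·C
    D ↦ C

A->BA, B->DB, C->A, D->C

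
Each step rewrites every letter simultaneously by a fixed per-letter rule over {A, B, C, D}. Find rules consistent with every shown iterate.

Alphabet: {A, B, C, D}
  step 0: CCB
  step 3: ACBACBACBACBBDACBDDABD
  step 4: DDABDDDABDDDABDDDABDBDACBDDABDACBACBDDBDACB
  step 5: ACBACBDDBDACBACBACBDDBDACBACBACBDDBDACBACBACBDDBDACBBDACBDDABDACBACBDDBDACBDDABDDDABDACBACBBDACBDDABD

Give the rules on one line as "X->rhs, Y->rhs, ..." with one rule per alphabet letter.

A->DD, B->BD, C->A, D->ACB

  step 4 ⇒ step 5: DDABDDDABDDDABDDDABDBDACBDDABDACBACBDDBDACB ⇒ ACB·ACB·DD·BD·ACB·ACB·ACB·DD·BD·ACB·ACB·ACB·DD·BD·ACB·ACB·ACB·DD·BD·ACB·BD·ACB·DD·A·BD·ACB·ACB·DD·BD·ACB·DD·A·BD·DD·A·BD·ACB·ACB·BD·ACB·DD·A·BD
    A ↦ DD
    B ↦ BD
    C ↦ A
    D ↦ ACB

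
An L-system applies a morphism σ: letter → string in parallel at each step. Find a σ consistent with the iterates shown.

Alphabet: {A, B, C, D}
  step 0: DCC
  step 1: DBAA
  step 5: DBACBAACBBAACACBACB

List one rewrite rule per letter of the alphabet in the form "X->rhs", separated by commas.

  step 0 ⇒ step 1: DCC ⇒ DB·A·A
    C ↦ A
    D ↦ DB
    A ↦ B  (constrained at step 1)
    B ↦ AC  (constrained at step 1)

A->B, B->AC, C->A, D->DB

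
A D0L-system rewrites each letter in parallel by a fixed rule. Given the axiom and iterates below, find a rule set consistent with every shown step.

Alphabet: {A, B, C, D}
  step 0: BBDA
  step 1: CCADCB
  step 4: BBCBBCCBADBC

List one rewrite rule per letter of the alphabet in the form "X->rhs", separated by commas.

A->CB, B->C, C->B, D->AD

  step 0 ⇒ step 1: BBDA ⇒ C·C·AD·CB
    A ↦ CB
    B ↦ C
    D ↦ AD
    C ↦ B  (constrained at step 1)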